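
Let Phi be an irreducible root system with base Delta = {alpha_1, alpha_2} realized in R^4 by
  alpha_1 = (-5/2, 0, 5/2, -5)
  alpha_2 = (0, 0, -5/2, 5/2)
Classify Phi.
G2

Compute the Cartan integers a_ij = 2(alpha_i, alpha_j)/(alpha_j, alpha_j); the resulting 2x2 Cartan matrix is
[[2, -3], [-1, 2]].
The roots have two lengths (squared-length ratio 3:1); the short ones are alpha_{2}. The associated Dynkin diagram is two nodes joined by a triple edge (G_2), so the type is G_2.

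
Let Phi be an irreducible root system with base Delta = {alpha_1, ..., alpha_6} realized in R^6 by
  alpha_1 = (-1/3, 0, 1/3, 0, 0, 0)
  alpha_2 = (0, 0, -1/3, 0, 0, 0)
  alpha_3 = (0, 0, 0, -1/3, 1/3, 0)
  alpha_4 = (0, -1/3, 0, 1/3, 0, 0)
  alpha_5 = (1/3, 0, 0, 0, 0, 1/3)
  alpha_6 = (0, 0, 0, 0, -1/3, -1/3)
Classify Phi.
Compute the Cartan integers a_ij = 2(alpha_i, alpha_j)/(alpha_j, alpha_j); the resulting 6x6 Cartan matrix is
[[2, -2, 0, 0, -1, 0], [-1, 2, 0, 0, 0, 0], [0, 0, 2, -1, 0, -1], [0, 0, -1, 2, 0, 0], [-1, 0, 0, 0, 2, -1], [0, 0, -1, 0, -1, 2]].
The roots have two lengths (squared-length ratio 2:1); the short ones are alpha_{2}. The associated Dynkin diagram is a chain of 6 nodes with a double edge at one end; the terminal node there is the unique short simple root (B_6), so the type is B_6 (the algebra so(13)).

B_6 (so(13))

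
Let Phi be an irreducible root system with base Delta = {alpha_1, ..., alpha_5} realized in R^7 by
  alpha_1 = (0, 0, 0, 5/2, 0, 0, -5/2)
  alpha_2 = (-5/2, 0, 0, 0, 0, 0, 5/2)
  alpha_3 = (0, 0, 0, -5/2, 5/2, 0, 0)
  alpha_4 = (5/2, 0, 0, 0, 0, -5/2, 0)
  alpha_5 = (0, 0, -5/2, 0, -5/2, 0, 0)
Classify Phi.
type A_5

Compute the Cartan integers a_ij = 2(alpha_i, alpha_j)/(alpha_j, alpha_j); the resulting 5x5 Cartan matrix is
[[2, -1, -1, 0, 0], [-1, 2, 0, -1, 0], [-1, 0, 2, 0, -1], [0, -1, 0, 2, 0], [0, 0, -1, 0, 2]].
All simple roots have the same length, so the diagram is simply laced. The associated Dynkin diagram is a chain of 5 nodes with single edges (A_5), so the type is A_5 (the algebra sl(6)).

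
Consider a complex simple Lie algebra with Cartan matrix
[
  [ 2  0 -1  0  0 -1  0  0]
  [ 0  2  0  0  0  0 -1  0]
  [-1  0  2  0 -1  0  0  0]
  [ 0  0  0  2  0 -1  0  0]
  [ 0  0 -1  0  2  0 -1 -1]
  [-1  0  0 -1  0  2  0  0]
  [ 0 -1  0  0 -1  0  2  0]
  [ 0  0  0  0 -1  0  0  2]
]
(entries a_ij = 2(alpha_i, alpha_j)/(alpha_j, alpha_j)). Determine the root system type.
The matrix has rank 8 with 2's on the diagonal. Reading the off-diagonal entries as Dynkin edges (a single edge where a_ij = a_ji = -1; a double or triple edge where a_ij * a_ji = 2 or 3), the diagram is a chain of 7 nodes with one extra node attached to the third node from one end (E_8). One simple-root ordering that puts it in standard form is (alpha_2, alpha_8, alpha_7, alpha_5, alpha_3, alpha_1, alpha_6, alpha_4). So the algebra is type E_8.

type E_8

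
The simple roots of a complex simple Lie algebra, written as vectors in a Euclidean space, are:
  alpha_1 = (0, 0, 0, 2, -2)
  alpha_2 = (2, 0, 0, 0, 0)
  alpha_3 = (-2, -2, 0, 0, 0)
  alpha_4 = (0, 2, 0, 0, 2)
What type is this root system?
Compute the Cartan integers a_ij = 2(alpha_i, alpha_j)/(alpha_j, alpha_j); the resulting 4x4 Cartan matrix is
[[2, 0, 0, -1], [0, 2, -1, 0], [0, -2, 2, -1], [-1, 0, -1, 2]].
The roots have two lengths (squared-length ratio 2:1); the short ones are alpha_{2}. The associated Dynkin diagram is a chain of 4 nodes with a double edge at one end; the terminal node there is the unique short simple root (B_4), so the type is B_4 (the algebra so(9)).

B4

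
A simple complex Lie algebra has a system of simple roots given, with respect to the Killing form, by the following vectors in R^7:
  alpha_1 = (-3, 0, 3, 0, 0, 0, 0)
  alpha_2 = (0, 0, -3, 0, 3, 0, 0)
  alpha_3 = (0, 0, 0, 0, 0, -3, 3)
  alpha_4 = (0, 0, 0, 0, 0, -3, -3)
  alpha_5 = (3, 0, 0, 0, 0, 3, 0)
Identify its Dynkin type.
type D_5

Compute the Cartan integers a_ij = 2(alpha_i, alpha_j)/(alpha_j, alpha_j); the resulting 5x5 Cartan matrix is
[[2, -1, 0, 0, -1], [-1, 2, 0, 0, 0], [0, 0, 2, 0, -1], [0, 0, 0, 2, -1], [-1, 0, -1, -1, 2]].
All simple roots have the same length, so the diagram is simply laced. The associated Dynkin diagram is a chain of 3 nodes with a fork of two nodes at one end (D_5), so the type is D_5 (the algebra so(10)).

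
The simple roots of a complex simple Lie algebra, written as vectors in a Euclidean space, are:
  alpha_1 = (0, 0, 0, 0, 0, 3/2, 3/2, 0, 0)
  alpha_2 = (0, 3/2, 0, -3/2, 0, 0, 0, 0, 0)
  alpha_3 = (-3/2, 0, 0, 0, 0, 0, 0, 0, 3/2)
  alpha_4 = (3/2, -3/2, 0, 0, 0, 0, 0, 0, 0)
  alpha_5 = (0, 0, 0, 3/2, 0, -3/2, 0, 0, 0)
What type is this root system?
Compute the Cartan integers a_ij = 2(alpha_i, alpha_j)/(alpha_j, alpha_j); the resulting 5x5 Cartan matrix is
[[2, 0, 0, 0, -1], [0, 2, 0, -1, -1], [0, 0, 2, -1, 0], [0, -1, -1, 2, 0], [-1, -1, 0, 0, 2]].
All simple roots have the same length, so the diagram is simply laced. The associated Dynkin diagram is a chain of 5 nodes with single edges (A_5), so the type is A_5 (the algebra sl(6)).

type A_5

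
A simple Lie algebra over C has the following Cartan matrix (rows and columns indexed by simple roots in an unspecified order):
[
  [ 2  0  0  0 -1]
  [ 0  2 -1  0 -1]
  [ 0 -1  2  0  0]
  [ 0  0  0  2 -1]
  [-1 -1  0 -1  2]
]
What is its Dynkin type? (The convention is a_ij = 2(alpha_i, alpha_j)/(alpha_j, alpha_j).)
D_5

The matrix has rank 5 with 2's on the diagonal. Reading the off-diagonal entries as Dynkin edges (a single edge where a_ij = a_ji = -1; a double or triple edge where a_ij * a_ji = 2 or 3), the diagram is a chain of 3 nodes with a fork of two nodes at one end (D_5). One simple-root ordering that puts it in standard form is (alpha_3, alpha_2, alpha_5, alpha_4, alpha_1). So the algebra is type D_5, i.e. so(10).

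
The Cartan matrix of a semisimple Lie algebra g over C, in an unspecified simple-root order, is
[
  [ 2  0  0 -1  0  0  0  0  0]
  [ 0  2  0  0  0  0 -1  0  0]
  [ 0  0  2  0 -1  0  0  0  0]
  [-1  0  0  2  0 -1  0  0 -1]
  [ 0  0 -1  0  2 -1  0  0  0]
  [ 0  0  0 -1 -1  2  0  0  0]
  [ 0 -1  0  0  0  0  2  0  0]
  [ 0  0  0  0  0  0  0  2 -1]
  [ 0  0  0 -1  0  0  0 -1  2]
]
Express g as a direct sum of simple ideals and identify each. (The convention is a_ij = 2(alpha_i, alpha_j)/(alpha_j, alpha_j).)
type A_2 + type E_7

The diagram associated to this matrix has two connected components: the simple roots {alpha_2, alpha_7} form a chain of 2 nodes with single edges (A_2), and {alpha_1, alpha_3, alpha_4, alpha_5, alpha_6, alpha_8, alpha_9} form a chain of 6 nodes with one extra node attached to the third node from one end (E_7). A semisimple Lie algebra decomposes uniquely as the direct sum of simple ideals, one per connected component of its Dynkin diagram, so g ≅ A_2 ⊕ E_7 (dimension 8 + 133 = 141).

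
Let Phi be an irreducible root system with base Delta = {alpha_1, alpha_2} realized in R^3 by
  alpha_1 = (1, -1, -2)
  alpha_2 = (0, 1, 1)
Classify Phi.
Compute the Cartan integers a_ij = 2(alpha_i, alpha_j)/(alpha_j, alpha_j); the resulting 2x2 Cartan matrix is
[[2, -3], [-1, 2]].
The roots have two lengths (squared-length ratio 3:1); the short ones are alpha_{2}. The associated Dynkin diagram is two nodes joined by a triple edge (G_2), so the type is G_2.

G_2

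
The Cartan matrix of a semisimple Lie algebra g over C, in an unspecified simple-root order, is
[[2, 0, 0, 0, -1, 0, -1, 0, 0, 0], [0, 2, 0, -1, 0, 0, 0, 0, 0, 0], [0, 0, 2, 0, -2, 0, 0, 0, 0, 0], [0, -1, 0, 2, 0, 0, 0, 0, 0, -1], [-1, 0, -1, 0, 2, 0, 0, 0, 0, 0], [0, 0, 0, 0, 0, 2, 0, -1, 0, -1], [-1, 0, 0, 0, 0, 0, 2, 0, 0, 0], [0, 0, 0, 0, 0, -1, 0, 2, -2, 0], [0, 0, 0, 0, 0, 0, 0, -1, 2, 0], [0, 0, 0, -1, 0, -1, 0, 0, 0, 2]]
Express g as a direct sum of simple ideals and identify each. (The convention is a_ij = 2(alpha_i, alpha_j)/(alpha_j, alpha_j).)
The diagram associated to this matrix has two connected components: the simple roots {alpha_2, alpha_4, alpha_6, alpha_8, alpha_9, alpha_10} form a chain of 6 nodes with a double edge at one end; the terminal node there is the unique short simple root (B_6), and {alpha_1, alpha_3, alpha_5, alpha_7} form a chain of 4 nodes with a double edge at one end; the terminal node there is the unique long simple root (C_4). A semisimple Lie algebra decomposes uniquely as the direct sum of simple ideals, one per connected component of its Dynkin diagram, so g ≅ B_6 ⊕ C_4 (dimension 78 + 36 = 114).

B_6 + C_4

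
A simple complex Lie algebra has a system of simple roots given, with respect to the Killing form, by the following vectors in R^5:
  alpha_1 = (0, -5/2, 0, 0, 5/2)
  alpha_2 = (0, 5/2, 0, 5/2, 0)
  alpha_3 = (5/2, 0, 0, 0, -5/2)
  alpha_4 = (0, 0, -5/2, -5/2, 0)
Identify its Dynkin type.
Compute the Cartan integers a_ij = 2(alpha_i, alpha_j)/(alpha_j, alpha_j); the resulting 4x4 Cartan matrix is
[[2, -1, -1, 0], [-1, 2, 0, -1], [-1, 0, 2, 0], [0, -1, 0, 2]].
All simple roots have the same length, so the diagram is simply laced. The associated Dynkin diagram is a chain of 4 nodes with single edges (A_4), so the type is A_4 (the algebra sl(5)).

A_4 (sl(5))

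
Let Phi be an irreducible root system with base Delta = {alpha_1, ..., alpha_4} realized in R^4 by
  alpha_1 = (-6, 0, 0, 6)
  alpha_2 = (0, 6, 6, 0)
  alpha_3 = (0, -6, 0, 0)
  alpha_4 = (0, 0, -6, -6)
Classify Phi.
B_4 (so(9))

Compute the Cartan integers a_ij = 2(alpha_i, alpha_j)/(alpha_j, alpha_j); the resulting 4x4 Cartan matrix is
[[2, 0, 0, -1], [0, 2, -2, -1], [0, -1, 2, 0], [-1, -1, 0, 2]].
The roots have two lengths (squared-length ratio 2:1); the short ones are alpha_{3}. The associated Dynkin diagram is a chain of 4 nodes with a double edge at one end; the terminal node there is the unique short simple root (B_4), so the type is B_4 (the algebra so(9)).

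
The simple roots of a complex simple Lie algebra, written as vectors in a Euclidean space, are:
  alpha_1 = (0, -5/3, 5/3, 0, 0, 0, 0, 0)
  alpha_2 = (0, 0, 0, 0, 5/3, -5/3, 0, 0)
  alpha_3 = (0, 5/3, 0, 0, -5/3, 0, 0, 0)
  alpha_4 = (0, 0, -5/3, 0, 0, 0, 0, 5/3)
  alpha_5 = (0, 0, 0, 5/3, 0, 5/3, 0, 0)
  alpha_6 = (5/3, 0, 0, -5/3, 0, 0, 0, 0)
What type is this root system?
Compute the Cartan integers a_ij = 2(alpha_i, alpha_j)/(alpha_j, alpha_j); the resulting 6x6 Cartan matrix is
[[2, 0, -1, -1, 0, 0], [0, 2, -1, 0, -1, 0], [-1, -1, 2, 0, 0, 0], [-1, 0, 0, 2, 0, 0], [0, -1, 0, 0, 2, -1], [0, 0, 0, 0, -1, 2]].
All simple roots have the same length, so the diagram is simply laced. The associated Dynkin diagram is a chain of 6 nodes with single edges (A_6), so the type is A_6 (the algebra sl(7)).

A_6 (sl(7))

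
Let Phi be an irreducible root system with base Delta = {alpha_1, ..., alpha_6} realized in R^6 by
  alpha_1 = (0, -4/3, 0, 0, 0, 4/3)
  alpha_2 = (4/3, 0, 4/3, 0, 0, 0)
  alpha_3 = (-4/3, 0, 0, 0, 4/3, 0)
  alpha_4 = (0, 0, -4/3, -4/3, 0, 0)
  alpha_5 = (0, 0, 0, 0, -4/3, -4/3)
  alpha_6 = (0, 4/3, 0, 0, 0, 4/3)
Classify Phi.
Compute the Cartan integers a_ij = 2(alpha_i, alpha_j)/(alpha_j, alpha_j); the resulting 6x6 Cartan matrix is
[[2, 0, 0, 0, -1, 0], [0, 2, -1, -1, 0, 0], [0, -1, 2, 0, -1, 0], [0, -1, 0, 2, 0, 0], [-1, 0, -1, 0, 2, -1], [0, 0, 0, 0, -1, 2]].
All simple roots have the same length, so the diagram is simply laced. The associated Dynkin diagram is a chain of 4 nodes with a fork of two nodes at one end (D_6), so the type is D_6 (the algebra so(12)).

D_6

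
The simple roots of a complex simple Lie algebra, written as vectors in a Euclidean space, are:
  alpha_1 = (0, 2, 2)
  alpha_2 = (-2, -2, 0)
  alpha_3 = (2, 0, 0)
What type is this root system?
Compute the Cartan integers a_ij = 2(alpha_i, alpha_j)/(alpha_j, alpha_j); the resulting 3x3 Cartan matrix is
[[2, -1, 0], [-1, 2, -2], [0, -1, 2]].
The roots have two lengths (squared-length ratio 2:1); the short ones are alpha_{3}. The associated Dynkin diagram is a chain of 3 nodes with a double edge at one end; the terminal node there is the unique short simple root (B_3), so the type is B_3 (the algebra so(7)).

type B_3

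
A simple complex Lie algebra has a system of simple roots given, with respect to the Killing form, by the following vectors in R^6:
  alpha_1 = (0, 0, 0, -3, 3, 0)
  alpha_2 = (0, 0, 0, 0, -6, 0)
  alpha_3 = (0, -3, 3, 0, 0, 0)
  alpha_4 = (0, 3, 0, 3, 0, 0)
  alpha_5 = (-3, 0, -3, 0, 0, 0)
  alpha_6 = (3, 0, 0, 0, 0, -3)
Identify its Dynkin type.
Compute the Cartan integers a_ij = 2(alpha_i, alpha_j)/(alpha_j, alpha_j); the resulting 6x6 Cartan matrix is
[[2, -1, 0, -1, 0, 0], [-2, 2, 0, 0, 0, 0], [0, 0, 2, -1, -1, 0], [-1, 0, -1, 2, 0, 0], [0, 0, -1, 0, 2, -1], [0, 0, 0, 0, -1, 2]].
The roots have two lengths (squared-length ratio 2:1); the short ones are alpha_{1,3,4,5,6}. The associated Dynkin diagram is a chain of 6 nodes with a double edge at one end; the terminal node there is the unique long simple root (C_6), so the type is C_6 (the algebra sp(12)).

C6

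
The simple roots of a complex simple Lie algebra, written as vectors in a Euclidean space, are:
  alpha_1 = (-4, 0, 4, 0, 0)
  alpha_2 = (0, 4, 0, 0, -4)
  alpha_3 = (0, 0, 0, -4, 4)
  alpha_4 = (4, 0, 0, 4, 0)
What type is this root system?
Compute the Cartan integers a_ij = 2(alpha_i, alpha_j)/(alpha_j, alpha_j); the resulting 4x4 Cartan matrix is
[[2, 0, 0, -1], [0, 2, -1, 0], [0, -1, 2, -1], [-1, 0, -1, 2]].
All simple roots have the same length, so the diagram is simply laced. The associated Dynkin diagram is a chain of 4 nodes with single edges (A_4), so the type is A_4 (the algebra sl(5)).

A4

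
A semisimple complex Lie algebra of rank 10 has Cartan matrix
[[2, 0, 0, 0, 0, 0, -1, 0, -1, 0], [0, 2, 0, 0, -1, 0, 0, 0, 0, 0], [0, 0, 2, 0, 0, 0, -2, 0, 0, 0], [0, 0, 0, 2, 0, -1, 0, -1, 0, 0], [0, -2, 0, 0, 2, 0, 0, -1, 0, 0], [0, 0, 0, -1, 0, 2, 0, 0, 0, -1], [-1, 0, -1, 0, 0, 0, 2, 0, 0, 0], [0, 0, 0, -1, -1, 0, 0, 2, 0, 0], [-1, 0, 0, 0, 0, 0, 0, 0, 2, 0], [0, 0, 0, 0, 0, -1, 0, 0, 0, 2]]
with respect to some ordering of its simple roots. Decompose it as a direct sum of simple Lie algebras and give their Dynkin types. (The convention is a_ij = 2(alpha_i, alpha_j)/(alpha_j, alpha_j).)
type B_6 ⊕ type C_4

The diagram associated to this matrix has two connected components: the simple roots {alpha_2, alpha_4, alpha_5, alpha_6, alpha_8, alpha_10} form a chain of 6 nodes with a double edge at one end; the terminal node there is the unique short simple root (B_6), and {alpha_1, alpha_3, alpha_7, alpha_9} form a chain of 4 nodes with a double edge at one end; the terminal node there is the unique long simple root (C_4). A semisimple Lie algebra decomposes uniquely as the direct sum of simple ideals, one per connected component of its Dynkin diagram, so g ≅ B_6 ⊕ C_4 (dimension 78 + 36 = 114).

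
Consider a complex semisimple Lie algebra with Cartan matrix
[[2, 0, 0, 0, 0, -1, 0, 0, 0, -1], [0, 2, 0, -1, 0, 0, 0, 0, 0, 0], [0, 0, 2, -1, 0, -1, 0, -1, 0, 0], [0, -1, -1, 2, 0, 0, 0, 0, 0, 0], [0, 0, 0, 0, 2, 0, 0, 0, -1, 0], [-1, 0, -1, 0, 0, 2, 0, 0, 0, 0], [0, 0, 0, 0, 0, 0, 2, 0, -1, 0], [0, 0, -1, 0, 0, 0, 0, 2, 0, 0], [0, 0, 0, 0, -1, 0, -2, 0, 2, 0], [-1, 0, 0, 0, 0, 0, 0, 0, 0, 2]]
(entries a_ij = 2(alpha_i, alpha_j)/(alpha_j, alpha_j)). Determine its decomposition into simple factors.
The diagram associated to this matrix has two connected components: the simple roots {alpha_5, alpha_7, alpha_9} form a chain of 3 nodes with a double edge at one end; the terminal node there is the unique short simple root (B_3), and {alpha_1, alpha_2, alpha_3, alpha_4, alpha_6, alpha_8, alpha_10} form a chain of 6 nodes with one extra node attached to the third node from one end (E_7). A semisimple Lie algebra decomposes uniquely as the direct sum of simple ideals, one per connected component of its Dynkin diagram, so g ≅ B_3 ⊕ E_7 (dimension 21 + 133 = 154).

B_3 + E_7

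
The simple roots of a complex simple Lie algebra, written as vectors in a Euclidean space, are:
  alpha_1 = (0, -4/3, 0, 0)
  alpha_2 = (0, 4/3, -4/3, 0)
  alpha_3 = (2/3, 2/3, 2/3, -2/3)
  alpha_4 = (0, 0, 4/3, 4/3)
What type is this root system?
Compute the Cartan integers a_ij = 2(alpha_i, alpha_j)/(alpha_j, alpha_j); the resulting 4x4 Cartan matrix is
[[2, -1, -1, 0], [-2, 2, 0, -1], [-1, 0, 2, 0], [0, -1, 0, 2]].
The roots have two lengths (squared-length ratio 2:1); the short ones are alpha_{1,3}. The associated Dynkin diagram is a chain of 4 nodes with a double edge between the middle two (F_4), so the type is F_4.

F_4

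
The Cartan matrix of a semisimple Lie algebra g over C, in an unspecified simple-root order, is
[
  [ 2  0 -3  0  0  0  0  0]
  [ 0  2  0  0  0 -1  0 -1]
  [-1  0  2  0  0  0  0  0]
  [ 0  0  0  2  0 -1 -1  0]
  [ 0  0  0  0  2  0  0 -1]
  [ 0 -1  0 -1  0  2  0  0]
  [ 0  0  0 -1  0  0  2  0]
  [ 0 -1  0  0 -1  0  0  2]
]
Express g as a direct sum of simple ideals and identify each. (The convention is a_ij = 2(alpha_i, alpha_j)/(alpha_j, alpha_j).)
The diagram associated to this matrix has two connected components: the simple roots {alpha_2, alpha_4, alpha_5, alpha_6, alpha_7, alpha_8} form a chain of 6 nodes with single edges (A_6), and {alpha_1, alpha_3} form two nodes joined by a triple edge (G_2). A semisimple Lie algebra decomposes uniquely as the direct sum of simple ideals, one per connected component of its Dynkin diagram, so g ≅ A_6 ⊕ G_2 (dimension 48 + 14 = 62).

type A_6 ⊕ type G_2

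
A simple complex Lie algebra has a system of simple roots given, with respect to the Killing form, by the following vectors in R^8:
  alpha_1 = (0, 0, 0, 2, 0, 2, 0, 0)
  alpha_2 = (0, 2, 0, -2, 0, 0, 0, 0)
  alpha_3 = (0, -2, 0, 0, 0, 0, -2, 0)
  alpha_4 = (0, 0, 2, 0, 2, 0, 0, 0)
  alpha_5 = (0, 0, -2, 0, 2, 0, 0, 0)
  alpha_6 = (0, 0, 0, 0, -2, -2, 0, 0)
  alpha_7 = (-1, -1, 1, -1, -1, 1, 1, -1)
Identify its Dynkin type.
Compute the Cartan integers a_ij = 2(alpha_i, alpha_j)/(alpha_j, alpha_j); the resulting 7x7 Cartan matrix is
[[2, -1, 0, 0, 0, -1, 0], [-1, 2, -1, 0, 0, 0, 0], [0, -1, 2, 0, 0, 0, 0], [0, 0, 0, 2, 0, -1, 0], [0, 0, 0, 0, 2, -1, -1], [-1, 0, 0, -1, -1, 2, 0], [0, 0, 0, 0, -1, 0, 2]].
All simple roots have the same length, so the diagram is simply laced. The associated Dynkin diagram is a chain of 6 nodes with one extra node attached to the third node from one end (E_7), so the type is E_7.

E_7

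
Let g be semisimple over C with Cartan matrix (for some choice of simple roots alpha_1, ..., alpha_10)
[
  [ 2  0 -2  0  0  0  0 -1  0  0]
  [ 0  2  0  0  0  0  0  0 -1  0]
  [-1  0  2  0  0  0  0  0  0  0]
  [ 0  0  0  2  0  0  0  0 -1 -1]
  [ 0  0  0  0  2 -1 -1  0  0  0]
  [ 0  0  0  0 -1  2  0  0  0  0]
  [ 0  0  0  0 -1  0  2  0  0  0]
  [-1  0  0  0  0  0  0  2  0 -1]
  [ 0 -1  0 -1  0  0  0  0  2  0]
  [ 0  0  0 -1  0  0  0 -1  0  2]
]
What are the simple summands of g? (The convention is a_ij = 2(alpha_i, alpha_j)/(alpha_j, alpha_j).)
A3 ⊕ B7

The diagram associated to this matrix has two connected components: the simple roots {alpha_5, alpha_6, alpha_7} form a chain of 3 nodes with single edges (A_3), and {alpha_1, alpha_2, alpha_3, alpha_4, alpha_8, alpha_9, alpha_10} form a chain of 7 nodes with a double edge at one end; the terminal node there is the unique short simple root (B_7). A semisimple Lie algebra decomposes uniquely as the direct sum of simple ideals, one per connected component of its Dynkin diagram, so g ≅ A_3 ⊕ B_7 (dimension 15 + 105 = 120).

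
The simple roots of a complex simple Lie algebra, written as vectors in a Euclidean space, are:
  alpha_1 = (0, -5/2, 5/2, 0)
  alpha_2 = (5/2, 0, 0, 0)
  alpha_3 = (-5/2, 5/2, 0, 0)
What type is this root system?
Compute the Cartan integers a_ij = 2(alpha_i, alpha_j)/(alpha_j, alpha_j); the resulting 3x3 Cartan matrix is
[[2, 0, -1], [0, 2, -1], [-1, -2, 2]].
The roots have two lengths (squared-length ratio 2:1); the short ones are alpha_{2}. The associated Dynkin diagram is a chain of 3 nodes with a double edge at one end; the terminal node there is the unique short simple root (B_3), so the type is B_3 (the algebra so(7)).

B3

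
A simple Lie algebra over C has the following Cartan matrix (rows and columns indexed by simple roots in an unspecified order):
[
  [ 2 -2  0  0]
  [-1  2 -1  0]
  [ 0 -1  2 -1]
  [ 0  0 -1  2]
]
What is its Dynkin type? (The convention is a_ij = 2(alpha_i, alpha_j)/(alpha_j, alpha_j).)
The matrix has rank 4 with 2's on the diagonal. Reading the off-diagonal entries as Dynkin edges (a single edge where a_ij = a_ji = -1; a double or triple edge where a_ij * a_ji = 2 or 3), the diagram is a chain of 4 nodes with a double edge at one end; the terminal node there is the unique long simple root (C_4). One simple-root ordering that puts it in standard form is (alpha_4, alpha_3, alpha_2, alpha_1). So the algebra is type C_4, i.e. sp(8).

type C_4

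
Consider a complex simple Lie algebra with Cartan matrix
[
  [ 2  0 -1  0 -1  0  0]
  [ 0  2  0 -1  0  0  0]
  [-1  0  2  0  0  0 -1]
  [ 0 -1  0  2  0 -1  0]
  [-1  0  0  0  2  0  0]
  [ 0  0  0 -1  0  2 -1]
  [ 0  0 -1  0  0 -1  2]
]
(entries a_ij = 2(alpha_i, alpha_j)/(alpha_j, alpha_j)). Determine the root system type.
A7

The matrix has rank 7 with 2's on the diagonal. Reading the off-diagonal entries as Dynkin edges (a single edge where a_ij = a_ji = -1; a double or triple edge where a_ij * a_ji = 2 or 3), the diagram is a chain of 7 nodes with single edges (A_7). One simple-root ordering that puts it in standard form is (alpha_5, alpha_1, alpha_3, alpha_7, alpha_6, alpha_4, alpha_2). So the algebra is type A_7, i.e. sl(8).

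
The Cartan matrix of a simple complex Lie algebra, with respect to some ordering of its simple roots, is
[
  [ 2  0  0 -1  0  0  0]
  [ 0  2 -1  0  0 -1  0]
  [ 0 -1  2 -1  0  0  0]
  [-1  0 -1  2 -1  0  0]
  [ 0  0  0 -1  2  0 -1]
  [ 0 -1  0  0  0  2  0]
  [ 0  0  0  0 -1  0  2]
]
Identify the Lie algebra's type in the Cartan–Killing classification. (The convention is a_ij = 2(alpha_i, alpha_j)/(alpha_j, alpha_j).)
The matrix has rank 7 with 2's on the diagonal. Reading the off-diagonal entries as Dynkin edges (a single edge where a_ij = a_ji = -1; a double or triple edge where a_ij * a_ji = 2 or 3), the diagram is a chain of 6 nodes with one extra node attached to the third node from one end (E_7). One simple-root ordering that puts it in standard form is (alpha_7, alpha_1, alpha_5, alpha_4, alpha_3, alpha_2, alpha_6). So the algebra is type E_7.

E_7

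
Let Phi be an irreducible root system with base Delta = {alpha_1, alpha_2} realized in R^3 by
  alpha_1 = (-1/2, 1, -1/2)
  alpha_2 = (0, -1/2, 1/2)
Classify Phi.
Compute the Cartan integers a_ij = 2(alpha_i, alpha_j)/(alpha_j, alpha_j); the resulting 2x2 Cartan matrix is
[[2, -3], [-1, 2]].
The roots have two lengths (squared-length ratio 3:1); the short ones are alpha_{2}. The associated Dynkin diagram is two nodes joined by a triple edge (G_2), so the type is G_2.

type G_2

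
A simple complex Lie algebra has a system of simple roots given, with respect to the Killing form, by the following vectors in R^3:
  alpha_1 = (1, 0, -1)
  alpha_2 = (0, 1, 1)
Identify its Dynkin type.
A2

Compute the Cartan integers a_ij = 2(alpha_i, alpha_j)/(alpha_j, alpha_j); the resulting 2x2 Cartan matrix is
[[2, -1], [-1, 2]].
All simple roots have the same length, so the diagram is simply laced. The associated Dynkin diagram is a chain of 2 nodes with single edges (A_2), so the type is A_2 (the algebra sl(3)).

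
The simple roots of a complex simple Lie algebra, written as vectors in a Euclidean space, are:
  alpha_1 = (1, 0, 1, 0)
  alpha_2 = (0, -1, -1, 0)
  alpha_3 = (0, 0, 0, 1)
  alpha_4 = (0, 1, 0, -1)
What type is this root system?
type B_4

Compute the Cartan integers a_ij = 2(alpha_i, alpha_j)/(alpha_j, alpha_j); the resulting 4x4 Cartan matrix is
[[2, -1, 0, 0], [-1, 2, 0, -1], [0, 0, 2, -1], [0, -1, -2, 2]].
The roots have two lengths (squared-length ratio 2:1); the short ones are alpha_{3}. The associated Dynkin diagram is a chain of 4 nodes with a double edge at one end; the terminal node there is the unique short simple root (B_4), so the type is B_4 (the algebra so(9)).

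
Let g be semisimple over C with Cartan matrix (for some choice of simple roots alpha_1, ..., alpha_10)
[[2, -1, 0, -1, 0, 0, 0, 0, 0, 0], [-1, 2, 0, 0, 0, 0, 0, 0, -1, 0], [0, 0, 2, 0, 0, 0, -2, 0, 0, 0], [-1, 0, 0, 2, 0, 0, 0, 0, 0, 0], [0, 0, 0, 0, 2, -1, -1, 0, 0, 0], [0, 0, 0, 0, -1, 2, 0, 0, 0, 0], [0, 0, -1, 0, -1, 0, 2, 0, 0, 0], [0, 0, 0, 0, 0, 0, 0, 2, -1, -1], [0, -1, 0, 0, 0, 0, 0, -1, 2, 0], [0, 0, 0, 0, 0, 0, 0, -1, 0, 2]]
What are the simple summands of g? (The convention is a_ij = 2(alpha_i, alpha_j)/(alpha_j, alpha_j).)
The diagram associated to this matrix has two connected components: the simple roots {alpha_1, alpha_2, alpha_4, alpha_8, alpha_9, alpha_10} form a chain of 6 nodes with single edges (A_6), and {alpha_3, alpha_5, alpha_6, alpha_7} form a chain of 4 nodes with a double edge at one end; the terminal node there is the unique long simple root (C_4). A semisimple Lie algebra decomposes uniquely as the direct sum of simple ideals, one per connected component of its Dynkin diagram, so g ≅ A_6 ⊕ C_4 (dimension 48 + 36 = 84).

A_6 ⊕ C_4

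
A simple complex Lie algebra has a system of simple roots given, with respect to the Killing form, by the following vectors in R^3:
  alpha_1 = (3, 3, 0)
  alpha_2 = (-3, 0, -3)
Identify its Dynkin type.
Compute the Cartan integers a_ij = 2(alpha_i, alpha_j)/(alpha_j, alpha_j); the resulting 2x2 Cartan matrix is
[[2, -1], [-1, 2]].
All simple roots have the same length, so the diagram is simply laced. The associated Dynkin diagram is a chain of 2 nodes with single edges (A_2), so the type is A_2 (the algebra sl(3)).

A_2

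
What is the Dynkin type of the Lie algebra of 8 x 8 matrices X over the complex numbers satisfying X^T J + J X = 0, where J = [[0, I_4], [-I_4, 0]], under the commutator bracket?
C4

This is sp(8), which has dimension 8(8+1)/2 = 36 and rank 8/2 = 4. In the classification of classical Lie algebras, the symplectic algebra sp(2n) has type C_n; here n = 4, so the Dynkin diagram is a chain of 4 nodes with a double edge at one end; the terminal node there is the unique long simple root (C_4). Hence the type is C_4.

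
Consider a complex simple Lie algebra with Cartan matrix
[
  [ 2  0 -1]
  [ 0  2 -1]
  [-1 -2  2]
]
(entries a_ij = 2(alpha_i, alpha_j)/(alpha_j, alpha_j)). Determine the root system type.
B_3

The matrix has rank 3 with 2's on the diagonal. Reading the off-diagonal entries as Dynkin edges (a single edge where a_ij = a_ji = -1; a double or triple edge where a_ij * a_ji = 2 or 3), the diagram is a chain of 3 nodes with a double edge at one end; the terminal node there is the unique short simple root (B_3). One simple-root ordering that puts it in standard form is (alpha_1, alpha_3, alpha_2). So the algebra is type B_3, i.e. so(7).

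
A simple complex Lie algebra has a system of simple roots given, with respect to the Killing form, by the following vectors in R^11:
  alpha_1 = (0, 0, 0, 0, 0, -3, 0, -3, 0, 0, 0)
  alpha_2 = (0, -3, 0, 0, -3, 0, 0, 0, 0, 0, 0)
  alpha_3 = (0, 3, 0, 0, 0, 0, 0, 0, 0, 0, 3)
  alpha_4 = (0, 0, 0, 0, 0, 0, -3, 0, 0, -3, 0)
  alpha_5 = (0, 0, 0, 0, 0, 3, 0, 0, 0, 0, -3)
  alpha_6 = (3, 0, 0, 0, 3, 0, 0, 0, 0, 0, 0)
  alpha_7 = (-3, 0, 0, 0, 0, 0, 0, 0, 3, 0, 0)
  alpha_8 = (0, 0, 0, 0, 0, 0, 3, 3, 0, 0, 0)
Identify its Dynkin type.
Compute the Cartan integers a_ij = 2(alpha_i, alpha_j)/(alpha_j, alpha_j); the resulting 8x8 Cartan matrix is
[[2, 0, 0, 0, -1, 0, 0, -1], [0, 2, -1, 0, 0, -1, 0, 0], [0, -1, 2, 0, -1, 0, 0, 0], [0, 0, 0, 2, 0, 0, 0, -1], [-1, 0, -1, 0, 2, 0, 0, 0], [0, -1, 0, 0, 0, 2, -1, 0], [0, 0, 0, 0, 0, -1, 2, 0], [-1, 0, 0, -1, 0, 0, 0, 2]].
All simple roots have the same length, so the diagram is simply laced. The associated Dynkin diagram is a chain of 8 nodes with single edges (A_8), so the type is A_8 (the algebra sl(9)).

A_8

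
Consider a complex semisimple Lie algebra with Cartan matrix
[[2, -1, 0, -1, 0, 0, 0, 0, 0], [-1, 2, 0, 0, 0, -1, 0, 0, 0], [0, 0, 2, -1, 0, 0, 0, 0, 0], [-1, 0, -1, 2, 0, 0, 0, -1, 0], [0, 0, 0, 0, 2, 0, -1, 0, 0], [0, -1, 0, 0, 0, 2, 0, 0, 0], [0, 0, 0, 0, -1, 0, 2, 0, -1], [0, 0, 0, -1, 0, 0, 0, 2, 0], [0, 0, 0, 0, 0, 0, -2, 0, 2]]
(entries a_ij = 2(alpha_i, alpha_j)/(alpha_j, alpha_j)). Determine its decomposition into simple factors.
The diagram associated to this matrix has two connected components: the simple roots {alpha_5, alpha_7, alpha_9} form a chain of 3 nodes with a double edge at one end; the terminal node there is the unique long simple root (C_3), and {alpha_1, alpha_2, alpha_3, alpha_4, alpha_6, alpha_8} form a chain of 4 nodes with a fork of two nodes at one end (D_6). A semisimple Lie algebra decomposes uniquely as the direct sum of simple ideals, one per connected component of its Dynkin diagram, so g ≅ C_3 ⊕ D_6 (dimension 21 + 66 = 87).

type C_3 ⊕ type D_6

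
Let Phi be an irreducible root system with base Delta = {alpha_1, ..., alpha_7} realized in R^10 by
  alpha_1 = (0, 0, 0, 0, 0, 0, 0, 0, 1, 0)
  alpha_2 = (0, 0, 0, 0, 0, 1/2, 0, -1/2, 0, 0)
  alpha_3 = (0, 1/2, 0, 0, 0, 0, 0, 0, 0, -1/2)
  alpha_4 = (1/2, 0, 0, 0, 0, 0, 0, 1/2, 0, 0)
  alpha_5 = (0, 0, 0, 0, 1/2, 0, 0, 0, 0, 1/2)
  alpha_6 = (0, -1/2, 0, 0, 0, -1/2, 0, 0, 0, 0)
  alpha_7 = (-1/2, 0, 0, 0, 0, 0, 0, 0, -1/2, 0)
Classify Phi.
C_7

Compute the Cartan integers a_ij = 2(alpha_i, alpha_j)/(alpha_j, alpha_j); the resulting 7x7 Cartan matrix is
[[2, 0, 0, 0, 0, 0, -2], [0, 2, 0, -1, 0, -1, 0], [0, 0, 2, 0, -1, -1, 0], [0, -1, 0, 2, 0, 0, -1], [0, 0, -1, 0, 2, 0, 0], [0, -1, -1, 0, 0, 2, 0], [-1, 0, 0, -1, 0, 0, 2]].
The roots have two lengths (squared-length ratio 2:1); the short ones are alpha_{2,3,4,5,6,7}. The associated Dynkin diagram is a chain of 7 nodes with a double edge at one end; the terminal node there is the unique long simple root (C_7), so the type is C_7 (the algebra sp(14)).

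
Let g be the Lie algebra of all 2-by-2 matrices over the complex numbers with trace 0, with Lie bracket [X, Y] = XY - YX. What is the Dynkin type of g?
A_1

This is sl(2), which has dimension 2^2 - 1 = 3 and rank 2 - 1 = 1 (a Cartan subalgebra is the diagonal traceless matrices). In the classification of classical Lie algebras, the special linear algebra sl(n+1) has type A_n; here n = 1, so the Dynkin diagram is a chain of 1 nodes with single edges (A_1). Hence the type is A_1.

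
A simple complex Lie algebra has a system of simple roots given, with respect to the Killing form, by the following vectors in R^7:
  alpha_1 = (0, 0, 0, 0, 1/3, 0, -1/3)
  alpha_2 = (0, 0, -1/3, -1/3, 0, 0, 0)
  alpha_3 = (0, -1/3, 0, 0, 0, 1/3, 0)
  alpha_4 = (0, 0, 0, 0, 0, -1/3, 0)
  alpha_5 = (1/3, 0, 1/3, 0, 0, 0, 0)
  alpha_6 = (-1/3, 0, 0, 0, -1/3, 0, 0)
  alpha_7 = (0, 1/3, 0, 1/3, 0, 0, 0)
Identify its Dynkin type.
B_7 (so(15))

Compute the Cartan integers a_ij = 2(alpha_i, alpha_j)/(alpha_j, alpha_j); the resulting 7x7 Cartan matrix is
[[2, 0, 0, 0, 0, -1, 0], [0, 2, 0, 0, -1, 0, -1], [0, 0, 2, -2, 0, 0, -1], [0, 0, -1, 2, 0, 0, 0], [0, -1, 0, 0, 2, -1, 0], [-1, 0, 0, 0, -1, 2, 0], [0, -1, -1, 0, 0, 0, 2]].
The roots have two lengths (squared-length ratio 2:1); the short ones are alpha_{4}. The associated Dynkin diagram is a chain of 7 nodes with a double edge at one end; the terminal node there is the unique short simple root (B_7), so the type is B_7 (the algebra so(15)).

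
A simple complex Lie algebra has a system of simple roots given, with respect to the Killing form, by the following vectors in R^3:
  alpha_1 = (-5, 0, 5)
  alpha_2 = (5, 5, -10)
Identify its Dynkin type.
type G_2

Compute the Cartan integers a_ij = 2(alpha_i, alpha_j)/(alpha_j, alpha_j); the resulting 2x2 Cartan matrix is
[[2, -1], [-3, 2]].
The roots have two lengths (squared-length ratio 3:1); the short ones are alpha_{1}. The associated Dynkin diagram is two nodes joined by a triple edge (G_2), so the type is G_2.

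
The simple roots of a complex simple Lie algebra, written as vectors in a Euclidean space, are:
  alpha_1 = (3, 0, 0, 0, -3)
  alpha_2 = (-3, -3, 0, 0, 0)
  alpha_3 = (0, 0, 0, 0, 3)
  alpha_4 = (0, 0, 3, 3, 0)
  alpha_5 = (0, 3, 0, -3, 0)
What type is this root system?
B_5

Compute the Cartan integers a_ij = 2(alpha_i, alpha_j)/(alpha_j, alpha_j); the resulting 5x5 Cartan matrix is
[[2, -1, -2, 0, 0], [-1, 2, 0, 0, -1], [-1, 0, 2, 0, 0], [0, 0, 0, 2, -1], [0, -1, 0, -1, 2]].
The roots have two lengths (squared-length ratio 2:1); the short ones are alpha_{3}. The associated Dynkin diagram is a chain of 5 nodes with a double edge at one end; the terminal node there is the unique short simple root (B_5), so the type is B_5 (the algebra so(11)).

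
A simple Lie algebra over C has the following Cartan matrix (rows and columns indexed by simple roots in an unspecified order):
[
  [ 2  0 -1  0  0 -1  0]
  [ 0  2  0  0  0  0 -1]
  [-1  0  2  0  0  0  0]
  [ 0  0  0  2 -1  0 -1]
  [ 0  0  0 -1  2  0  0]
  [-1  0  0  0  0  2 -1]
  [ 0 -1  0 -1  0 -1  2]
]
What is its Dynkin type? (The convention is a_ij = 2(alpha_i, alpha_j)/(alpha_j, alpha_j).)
E7

The matrix has rank 7 with 2's on the diagonal. Reading the off-diagonal entries as Dynkin edges (a single edge where a_ij = a_ji = -1; a double or triple edge where a_ij * a_ji = 2 or 3), the diagram is a chain of 6 nodes with one extra node attached to the third node from one end (E_7). One simple-root ordering that puts it in standard form is (alpha_5, alpha_2, alpha_4, alpha_7, alpha_6, alpha_1, alpha_3). So the algebra is type E_7.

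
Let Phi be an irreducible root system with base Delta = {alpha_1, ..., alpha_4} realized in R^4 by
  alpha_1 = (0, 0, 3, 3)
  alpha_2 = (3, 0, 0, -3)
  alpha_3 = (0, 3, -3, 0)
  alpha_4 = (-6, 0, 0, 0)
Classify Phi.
Compute the Cartan integers a_ij = 2(alpha_i, alpha_j)/(alpha_j, alpha_j); the resulting 4x4 Cartan matrix is
[[2, -1, -1, 0], [-1, 2, 0, -1], [-1, 0, 2, 0], [0, -2, 0, 2]].
The roots have two lengths (squared-length ratio 2:1); the short ones are alpha_{1,2,3}. The associated Dynkin diagram is a chain of 4 nodes with a double edge at one end; the terminal node there is the unique long simple root (C_4), so the type is C_4 (the algebra sp(8)).

type C_4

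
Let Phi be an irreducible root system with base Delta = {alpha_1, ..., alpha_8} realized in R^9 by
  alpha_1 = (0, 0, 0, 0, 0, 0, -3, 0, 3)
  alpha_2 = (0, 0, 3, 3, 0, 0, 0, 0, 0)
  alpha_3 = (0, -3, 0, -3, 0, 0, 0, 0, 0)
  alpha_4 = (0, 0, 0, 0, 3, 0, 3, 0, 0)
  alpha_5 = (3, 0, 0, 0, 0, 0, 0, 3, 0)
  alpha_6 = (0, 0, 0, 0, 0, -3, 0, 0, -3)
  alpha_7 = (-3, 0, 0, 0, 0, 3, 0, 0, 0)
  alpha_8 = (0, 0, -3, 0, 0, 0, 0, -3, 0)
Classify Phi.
type A_8

Compute the Cartan integers a_ij = 2(alpha_i, alpha_j)/(alpha_j, alpha_j); the resulting 8x8 Cartan matrix is
[[2, 0, 0, -1, 0, -1, 0, 0], [0, 2, -1, 0, 0, 0, 0, -1], [0, -1, 2, 0, 0, 0, 0, 0], [-1, 0, 0, 2, 0, 0, 0, 0], [0, 0, 0, 0, 2, 0, -1, -1], [-1, 0, 0, 0, 0, 2, -1, 0], [0, 0, 0, 0, -1, -1, 2, 0], [0, -1, 0, 0, -1, 0, 0, 2]].
All simple roots have the same length, so the diagram is simply laced. The associated Dynkin diagram is a chain of 8 nodes with single edges (A_8), so the type is A_8 (the algebra sl(9)).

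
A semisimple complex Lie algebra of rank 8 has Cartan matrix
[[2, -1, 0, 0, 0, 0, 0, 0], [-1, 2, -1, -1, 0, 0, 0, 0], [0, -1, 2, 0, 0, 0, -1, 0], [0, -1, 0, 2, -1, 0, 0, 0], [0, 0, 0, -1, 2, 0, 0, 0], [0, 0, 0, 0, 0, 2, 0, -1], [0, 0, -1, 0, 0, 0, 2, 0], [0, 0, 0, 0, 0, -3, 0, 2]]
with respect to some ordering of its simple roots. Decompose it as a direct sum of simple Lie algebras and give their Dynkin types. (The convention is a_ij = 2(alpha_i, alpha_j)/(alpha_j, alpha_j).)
E_6 + G_2

The diagram associated to this matrix has two connected components: the simple roots {alpha_1, alpha_2, alpha_3, alpha_4, alpha_5, alpha_7} form a chain of 5 nodes with one extra node attached to the third node from one end (E_6), and {alpha_6, alpha_8} form two nodes joined by a triple edge (G_2). A semisimple Lie algebra decomposes uniquely as the direct sum of simple ideals, one per connected component of its Dynkin diagram, so g ≅ E_6 ⊕ G_2 (dimension 78 + 14 = 92).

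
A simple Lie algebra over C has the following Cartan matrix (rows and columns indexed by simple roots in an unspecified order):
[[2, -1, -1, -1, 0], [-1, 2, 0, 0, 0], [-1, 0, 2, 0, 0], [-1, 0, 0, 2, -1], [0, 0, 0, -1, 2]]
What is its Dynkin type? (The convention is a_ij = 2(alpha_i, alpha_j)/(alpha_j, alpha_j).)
The matrix has rank 5 with 2's on the diagonal. Reading the off-diagonal entries as Dynkin edges (a single edge where a_ij = a_ji = -1; a double or triple edge where a_ij * a_ji = 2 or 3), the diagram is a chain of 3 nodes with a fork of two nodes at one end (D_5). One simple-root ordering that puts it in standard form is (alpha_5, alpha_4, alpha_1, alpha_2, alpha_3). So the algebra is type D_5, i.e. so(10).

D_5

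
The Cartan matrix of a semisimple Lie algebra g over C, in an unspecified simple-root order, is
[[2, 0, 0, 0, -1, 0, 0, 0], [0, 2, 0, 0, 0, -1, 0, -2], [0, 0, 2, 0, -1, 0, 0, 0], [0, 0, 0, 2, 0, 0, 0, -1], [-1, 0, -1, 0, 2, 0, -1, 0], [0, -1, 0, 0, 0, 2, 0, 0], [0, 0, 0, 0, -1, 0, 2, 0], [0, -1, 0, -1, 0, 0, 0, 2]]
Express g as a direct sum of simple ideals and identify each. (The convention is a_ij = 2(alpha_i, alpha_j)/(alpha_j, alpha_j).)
The diagram associated to this matrix has two connected components: the simple roots {alpha_1, alpha_3, alpha_5, alpha_7} form a chain of 2 nodes with a fork of two nodes at one end (D_4), and {alpha_2, alpha_4, alpha_6, alpha_8} form a chain of 4 nodes with a double edge between the middle two (F_4). A semisimple Lie algebra decomposes uniquely as the direct sum of simple ideals, one per connected component of its Dynkin diagram, so g ≅ D_4 ⊕ F_4 (dimension 28 + 52 = 80).

D_4 + F_4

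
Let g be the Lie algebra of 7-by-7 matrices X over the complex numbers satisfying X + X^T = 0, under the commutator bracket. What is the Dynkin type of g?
This is so(7) with 7 odd, which has dimension 7(7-1)/2 = 21 and rank (7-1)/2 = 3. In the classification of classical Lie algebras, the orthogonal algebra so(2n+1) in an odd number of variables has type B_n; here n = 3, so the Dynkin diagram is a chain of 3 nodes with a double edge at one end; the terminal node there is the unique short simple root (B_3). Hence the type is B_3.

B_3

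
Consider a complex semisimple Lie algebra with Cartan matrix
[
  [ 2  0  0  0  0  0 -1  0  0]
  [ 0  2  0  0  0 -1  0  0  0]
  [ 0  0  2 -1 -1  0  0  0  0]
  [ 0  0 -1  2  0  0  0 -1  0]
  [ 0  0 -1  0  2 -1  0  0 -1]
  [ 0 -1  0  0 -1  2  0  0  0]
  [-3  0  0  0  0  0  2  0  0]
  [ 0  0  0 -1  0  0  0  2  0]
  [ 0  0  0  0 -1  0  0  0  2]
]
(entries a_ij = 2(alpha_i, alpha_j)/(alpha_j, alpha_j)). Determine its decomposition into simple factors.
The diagram associated to this matrix has two connected components: the simple roots {alpha_2, alpha_3, alpha_4, alpha_5, alpha_6, alpha_8, alpha_9} form a chain of 6 nodes with one extra node attached to the third node from one end (E_7), and {alpha_1, alpha_7} form two nodes joined by a triple edge (G_2). A semisimple Lie algebra decomposes uniquely as the direct sum of simple ideals, one per connected component of its Dynkin diagram, so g ≅ E_7 ⊕ G_2 (dimension 133 + 14 = 147).

E_7 ⊕ G_2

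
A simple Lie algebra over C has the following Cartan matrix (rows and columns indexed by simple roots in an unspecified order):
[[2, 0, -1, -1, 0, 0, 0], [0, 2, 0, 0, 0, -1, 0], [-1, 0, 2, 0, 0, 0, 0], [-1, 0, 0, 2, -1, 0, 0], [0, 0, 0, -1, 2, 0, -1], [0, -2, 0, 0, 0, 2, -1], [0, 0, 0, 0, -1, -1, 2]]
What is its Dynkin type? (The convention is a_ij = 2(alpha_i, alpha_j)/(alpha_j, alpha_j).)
The matrix has rank 7 with 2's on the diagonal. Reading the off-diagonal entries as Dynkin edges (a single edge where a_ij = a_ji = -1; a double or triple edge where a_ij * a_ji = 2 or 3), the diagram is a chain of 7 nodes with a double edge at one end; the terminal node there is the unique short simple root (B_7). One simple-root ordering that puts it in standard form is (alpha_3, alpha_1, alpha_4, alpha_5, alpha_7, alpha_6, alpha_2). So the algebra is type B_7, i.e. so(15).

B_7 (so(15))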